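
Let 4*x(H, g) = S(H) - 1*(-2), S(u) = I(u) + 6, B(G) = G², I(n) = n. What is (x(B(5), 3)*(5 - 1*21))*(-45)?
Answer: 5940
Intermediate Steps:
S(u) = 6 + u (S(u) = u + 6 = 6 + u)
x(H, g) = 2 + H/4 (x(H, g) = ((6 + H) - 1*(-2))/4 = ((6 + H) + 2)/4 = (8 + H)/4 = 2 + H/4)
(x(B(5), 3)*(5 - 1*21))*(-45) = ((2 + (¼)*5²)*(5 - 1*21))*(-45) = ((2 + (¼)*25)*(5 - 21))*(-45) = ((2 + 25/4)*(-16))*(-45) = ((33/4)*(-16))*(-45) = -132*(-45) = 5940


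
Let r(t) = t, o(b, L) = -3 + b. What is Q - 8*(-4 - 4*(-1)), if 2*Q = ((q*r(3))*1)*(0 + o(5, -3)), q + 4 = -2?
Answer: -18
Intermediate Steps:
q = -6 (q = -4 - 2 = -6)
Q = -18 (Q = ((-6*3*1)*(0 + (-3 + 5)))/2 = ((-18*1)*(0 + 2))/2 = (-18*2)/2 = (½)*(-36) = -18)
Q - 8*(-4 - 4*(-1)) = -18 - 8*(-4 - 4*(-1)) = -18 - 8*(-4 + 4) = -18 - 8*0 = -18 + 0 = -18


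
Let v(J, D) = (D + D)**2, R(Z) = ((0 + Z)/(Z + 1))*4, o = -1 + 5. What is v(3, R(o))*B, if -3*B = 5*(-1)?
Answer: 1024/15 ≈ 68.267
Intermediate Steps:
B = 5/3 (B = -5*(-1)/3 = -1/3*(-5) = 5/3 ≈ 1.6667)
o = 4
R(Z) = 4*Z/(1 + Z) (R(Z) = (Z/(1 + Z))*4 = 4*Z/(1 + Z))
v(J, D) = 4*D**2 (v(J, D) = (2*D)**2 = 4*D**2)
v(3, R(o))*B = (4*(4*4/(1 + 4))**2)*(5/3) = (4*(4*4/5)**2)*(5/3) = (4*(4*4*(1/5))**2)*(5/3) = (4*(16/5)**2)*(5/3) = (4*(256/25))*(5/3) = (1024/25)*(5/3) = 1024/15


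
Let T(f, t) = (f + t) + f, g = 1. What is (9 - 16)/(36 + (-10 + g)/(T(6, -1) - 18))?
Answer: -49/261 ≈ -0.18774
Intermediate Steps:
T(f, t) = t + 2*f
(9 - 16)/(36 + (-10 + g)/(T(6, -1) - 18)) = (9 - 16)/(36 + (-10 + 1)/((-1 + 2*6) - 18)) = -7/(36 - 9/((-1 + 12) - 18)) = -7/(36 - 9/(11 - 18)) = -7/(36 - 9/(-7)) = -7/(36 - 9*(-⅐)) = -7/(36 + 9/7) = -7/261/7 = -7*7/261 = -49/261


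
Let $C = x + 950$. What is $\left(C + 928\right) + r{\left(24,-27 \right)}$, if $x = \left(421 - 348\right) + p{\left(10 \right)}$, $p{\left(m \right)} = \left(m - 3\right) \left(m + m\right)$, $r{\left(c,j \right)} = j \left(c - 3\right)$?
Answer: $1524$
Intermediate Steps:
$r{\left(c,j \right)} = j \left(-3 + c\right)$
$p{\left(m \right)} = 2 m \left(-3 + m\right)$ ($p{\left(m \right)} = \left(-3 + m\right) 2 m = 2 m \left(-3 + m\right)$)
$x = 213$ ($x = \left(421 - 348\right) + 2 \cdot 10 \left(-3 + 10\right) = 73 + 2 \cdot 10 \cdot 7 = 73 + 140 = 213$)
$C = 1163$ ($C = 213 + 950 = 1163$)
$\left(C + 928\right) + r{\left(24,-27 \right)} = \left(1163 + 928\right) - 27 \left(-3 + 24\right) = 2091 - 567 = 1524$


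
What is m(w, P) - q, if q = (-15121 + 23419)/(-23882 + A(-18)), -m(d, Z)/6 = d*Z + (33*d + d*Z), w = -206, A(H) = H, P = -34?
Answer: -516952851/11950 ≈ -43260.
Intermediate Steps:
m(d, Z) = -198*d - 12*Z*d (m(d, Z) = -6*(d*Z + (33*d + d*Z)) = -6*(Z*d + (33*d + Z*d)) = -6*(33*d + 2*Z*d) = -198*d - 12*Z*d)
q = -4149/11950 (q = (-15121 + 23419)/(-23882 - 18) = 8298/(-23900) = 8298*(-1/23900) = -4149/11950 ≈ -0.34720)
m(w, P) - q = -6*(-206)*(33 + 2*(-34)) - 1*(-4149/11950) = -6*(-206)*(33 - 68) + 4149/11950 = -6*(-206)*(-35) + 4149/11950 = -43260 + 4149/11950 = -516952851/11950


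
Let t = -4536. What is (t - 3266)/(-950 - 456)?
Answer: 3901/703 ≈ 5.5491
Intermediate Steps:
(t - 3266)/(-950 - 456) = (-4536 - 3266)/(-950 - 456) = -7802/(-1406) = -7802*(-1/1406) = 3901/703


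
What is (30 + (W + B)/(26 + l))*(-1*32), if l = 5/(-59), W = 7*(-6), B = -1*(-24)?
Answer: -1433856/1529 ≈ -937.77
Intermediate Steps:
B = 24
W = -42
l = -5/59 (l = 5*(-1/59) = -5/59 ≈ -0.084746)
(30 + (W + B)/(26 + l))*(-1*32) = (30 + (-42 + 24)/(26 - 5/59))*(-1*32) = (30 - 18/1529/59)*(-32) = (30 - 18*59/1529)*(-32) = (30 - 1062/1529)*(-32) = (44808/1529)*(-32) = -1433856/1529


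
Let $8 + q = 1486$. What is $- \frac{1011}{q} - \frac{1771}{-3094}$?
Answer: $- \frac{18232}{163319} \approx -0.11163$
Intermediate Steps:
$q = 1478$ ($q = -8 + 1486 = 1478$)
$- \frac{1011}{q} - \frac{1771}{-3094} = - \frac{1011}{1478} - \frac{1771}{-3094} = \left(-1011\right) \frac{1}{1478} - - \frac{253}{442} = - \frac{1011}{1478} + \frac{253}{442} = - \frac{18232}{163319}$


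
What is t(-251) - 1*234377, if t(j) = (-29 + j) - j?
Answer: -234406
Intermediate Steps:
t(j) = -29
t(-251) - 1*234377 = -29 - 1*234377 = -29 - 234377 = -234406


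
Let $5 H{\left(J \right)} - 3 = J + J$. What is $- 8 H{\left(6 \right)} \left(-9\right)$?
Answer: $216$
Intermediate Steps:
$H{\left(J \right)} = \frac{3}{5} + \frac{2 J}{5}$ ($H{\left(J \right)} = \frac{3}{5} + \frac{J + J}{5} = \frac{3}{5} + \frac{2 J}{5}$)
$- 8 H{\left(6 \right)} \left(-9\right) = - 8 \left(\frac{3}{5} + \frac{2}{5} \cdot 6\right) \left(-9\right) = - 8 \left(\frac{3}{5} + \frac{12}{5}\right) \left(-9\right) = \left(-8\right) 3 \left(-9\right) = \left(-24\right) \left(-9\right) = 216$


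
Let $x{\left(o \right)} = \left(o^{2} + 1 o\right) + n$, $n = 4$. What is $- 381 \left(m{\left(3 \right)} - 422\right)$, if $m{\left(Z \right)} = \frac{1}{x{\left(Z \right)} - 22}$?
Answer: $\frac{321691}{2} \approx 1.6085 \cdot 10^{5}$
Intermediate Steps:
$x{\left(o \right)} = 4 + o + o^{2}$ ($x{\left(o \right)} = \left(o^{2} + 1 o\right) + 4 = \left(o^{2} + o\right) + 4 = \left(o + o^{2}\right) + 4 = 4 + o + o^{2}$)
$m{\left(Z \right)} = \frac{1}{-18 + Z + Z^{2}}$ ($m{\left(Z \right)} = \frac{1}{\left(4 + Z + Z^{2}\right) - 22} = \frac{1}{-18 + Z + Z^{2}}$)
$- 381 \left(m{\left(3 \right)} - 422\right) = - 381 \left(\frac{1}{-18 + 3 + 3^{2}} - 422\right) = - 381 \left(\frac{1}{-18 + 3 + 9} - 422\right) = - 381 \left(\frac{1}{-6} - 422\right) = - 381 \left(- \frac{1}{6} - 422\right) = \left(-381\right) \left(- \frac{2533}{6}\right) = \frac{321691}{2}$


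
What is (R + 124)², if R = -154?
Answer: 900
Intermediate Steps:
(R + 124)² = (-154 + 124)² = (-30)² = 900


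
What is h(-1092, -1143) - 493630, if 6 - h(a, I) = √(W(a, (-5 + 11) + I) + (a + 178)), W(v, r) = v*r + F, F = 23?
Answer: -493624 - 3*√137857 ≈ -4.9474e+5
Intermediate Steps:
W(v, r) = 23 + r*v (W(v, r) = v*r + 23 = r*v + 23 = 23 + r*v)
h(a, I) = 6 - √(201 + a + a*(6 + I)) (h(a, I) = 6 - √((23 + ((-5 + 11) + I)*a) + (a + 178)) = 6 - √((23 + (6 + I)*a) + (178 + a)) = 6 - √((23 + a*(6 + I)) + (178 + a)) = 6 - √(201 + a + a*(6 + I)))
h(-1092, -1143) - 493630 = (6 - √(201 - 1092 - 1092*(6 - 1143))) - 493630 = (6 - √(201 - 1092 - 1092*(-1137))) - 493630 = (6 - √(201 - 1092 + 1241604)) - 493630 = (6 - √1240713) - 493630 = (6 - 3*√137857) - 493630 = -493624 - 3*√137857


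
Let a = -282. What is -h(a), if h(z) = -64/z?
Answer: -32/141 ≈ -0.22695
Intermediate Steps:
-h(a) = -(-64)/(-282) = -(-64)*(-1)/282 = -1*32/141 = -32/141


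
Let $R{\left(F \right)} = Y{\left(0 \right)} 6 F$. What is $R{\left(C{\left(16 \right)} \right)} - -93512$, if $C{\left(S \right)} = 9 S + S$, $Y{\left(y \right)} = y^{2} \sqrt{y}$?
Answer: $93512$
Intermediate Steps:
$Y{\left(y \right)} = y^{\frac{5}{2}}$
$C{\left(S \right)} = 10 S$
$R{\left(F \right)} = 0$ ($R{\left(F \right)} = 0^{\frac{5}{2}} \cdot 6 F = 0 \cdot 6 F = 0 F = 0$)
$R{\left(C{\left(16 \right)} \right)} - -93512 = 0 - -93512 = 0 + 93512 = 93512$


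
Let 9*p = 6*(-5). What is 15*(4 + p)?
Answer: 10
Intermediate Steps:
p = -10/3 (p = (6*(-5))/9 = (⅑)*(-30) = -10/3 ≈ -3.3333)
15*(4 + p) = 15*(4 - 10/3) = 15*(⅔) = 10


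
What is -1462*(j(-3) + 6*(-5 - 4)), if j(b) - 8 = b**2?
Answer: 54094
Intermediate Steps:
j(b) = 8 + b**2
-1462*(j(-3) + 6*(-5 - 4)) = -1462*((8 + (-3)**2) + 6*(-5 - 4)) = -1462*((8 + 9) + 6*(-9)) = -1462*(17 - 54) = -(-54094) = -1462*(-37) = 54094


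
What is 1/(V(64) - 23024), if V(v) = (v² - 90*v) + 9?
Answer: -1/24679 ≈ -4.0520e-5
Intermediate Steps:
V(v) = 9 + v² - 90*v
1/(V(64) - 23024) = 1/((9 + 64² - 90*64) - 23024) = 1/((9 + 4096 - 5760) - 23024) = 1/(-1655 - 23024) = 1/(-24679) = -1/24679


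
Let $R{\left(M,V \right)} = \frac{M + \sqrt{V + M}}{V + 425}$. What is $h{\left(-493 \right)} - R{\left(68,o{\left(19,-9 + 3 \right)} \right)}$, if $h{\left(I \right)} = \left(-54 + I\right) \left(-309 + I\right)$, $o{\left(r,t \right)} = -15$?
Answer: $\frac{89932236}{205} - \frac{\sqrt{53}}{410} \approx 4.3869 \cdot 10^{5}$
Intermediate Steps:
$R{\left(M,V \right)} = \frac{M + \sqrt{M + V}}{425 + V}$
$h{\left(I \right)} = \left(-309 + I\right) \left(-54 + I\right)$
$h{\left(-493 \right)} - R{\left(68,o{\left(19,-9 + 3 \right)} \right)} = \left(16686 + \left(-493\right)^{2} - -178959\right) - \frac{68 + \sqrt{68 - 15}}{425 - 15} = \left(16686 + 243049 + 178959\right) - \frac{68 + \sqrt{53}}{410} = 438694 - \frac{68 + \sqrt{53}}{410} = 438694 - \left(\frac{34}{205} + \frac{\sqrt{53}}{410}\right) = \frac{89932236}{205} - \frac{\sqrt{53}}{410}$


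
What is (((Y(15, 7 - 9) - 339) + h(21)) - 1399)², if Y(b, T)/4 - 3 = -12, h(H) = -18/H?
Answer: 154355776/49 ≈ 3.1501e+6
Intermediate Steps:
Y(b, T) = -36 (Y(b, T) = 12 + 4*(-12) = 12 - 48 = -36)
(((Y(15, 7 - 9) - 339) + h(21)) - 1399)² = (((-36 - 339) - 18/21) - 1399)² = ((-375 - 18*1/21) - 1399)² = ((-375 - 6/7) - 1399)² = (-2631/7 - 1399)² = (-12424/7)² = 154355776/49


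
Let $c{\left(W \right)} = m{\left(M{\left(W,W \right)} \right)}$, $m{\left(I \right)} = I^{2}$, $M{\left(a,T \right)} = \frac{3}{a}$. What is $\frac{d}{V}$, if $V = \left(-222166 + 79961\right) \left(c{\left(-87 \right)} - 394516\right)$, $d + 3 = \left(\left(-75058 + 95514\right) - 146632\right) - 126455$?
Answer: $- \frac{212465194}{47181906140775} \approx -4.5031 \cdot 10^{-6}$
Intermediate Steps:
$c{\left(W \right)} = \frac{9}{W^{2}}$ ($c{\left(W \right)} = \left(\frac{3}{W}\right)^{2} = \frac{9}{W^{2}}$)
$d = -252634$ ($d = -3 + \left(\left(\left(-75058 + 95514\right) - 146632\right) - 126455\right) = -3 + \left(\left(20456 - 146632\right) - 126455\right) = -3 - 252631 = -252634$)
$V = \frac{47181906140775}{841}$ ($V = \left(-222166 + 79961\right) \left(\frac{9}{7569} - 394516\right) = - 142205 \left(9 \cdot \frac{1}{7569} - 394516\right) = - 142205 \left(\frac{1}{841} - 394516\right) = \left(-142205\right) \left(- \frac{331787955}{841}\right) = \frac{47181906140775}{841} \approx 5.6102 \cdot 10^{10}$)
$\frac{d}{V} = - \frac{252634}{\frac{47181906140775}{841}} = \left(-252634\right) \frac{841}{47181906140775} = - \frac{212465194}{47181906140775}$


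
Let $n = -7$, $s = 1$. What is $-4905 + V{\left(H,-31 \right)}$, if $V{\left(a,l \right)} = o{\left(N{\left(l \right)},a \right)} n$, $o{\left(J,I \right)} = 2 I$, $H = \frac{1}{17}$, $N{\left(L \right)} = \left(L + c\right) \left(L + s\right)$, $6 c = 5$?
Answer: $- \frac{83399}{17} \approx -4905.8$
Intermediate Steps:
$c = \frac{5}{6}$ ($c = \frac{1}{6} \cdot 5 = \frac{5}{6} \approx 0.83333$)
$N{\left(L \right)} = \left(1 + L\right) \left(\frac{5}{6} + L\right)$ ($N{\left(L \right)} = \left(L + \frac{5}{6}\right) \left(L + 1\right) = \left(\frac{5}{6} + L\right) \left(1 + L\right) = \left(1 + L\right) \left(\frac{5}{6} + L\right)$)
$H = \frac{1}{17} \approx 0.058824$
$V{\left(a,l \right)} = - 14 a$ ($V{\left(a,l \right)} = 2 a \left(-7\right) = - 14 a$)
$-4905 + V{\left(H,-31 \right)} = -4905 - \frac{14}{17} = - \frac{83399}{17}$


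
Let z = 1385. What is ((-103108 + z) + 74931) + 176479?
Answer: 149687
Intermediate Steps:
((-103108 + z) + 74931) + 176479 = ((-103108 + 1385) + 74931) + 176479 = (-101723 + 74931) + 176479 = -26792 + 176479 = 149687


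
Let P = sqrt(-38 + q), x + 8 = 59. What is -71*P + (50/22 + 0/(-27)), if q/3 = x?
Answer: 25/11 - 71*sqrt(115) ≈ -759.12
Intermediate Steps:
x = 51 (x = -8 + 59 = 51)
q = 153 (q = 3*51 = 153)
P = sqrt(115) (P = sqrt(-38 + 153) = sqrt(115) ≈ 10.724)
-71*P + (50/22 + 0/(-27)) = -71*sqrt(115) + (50/22 + 0/(-27)) = -71*sqrt(115) + (50*(1/22) + 0*(-1/27)) = -71*sqrt(115) + (25/11 + 0) = -71*sqrt(115) + 25/11 = 25/11 - 71*sqrt(115)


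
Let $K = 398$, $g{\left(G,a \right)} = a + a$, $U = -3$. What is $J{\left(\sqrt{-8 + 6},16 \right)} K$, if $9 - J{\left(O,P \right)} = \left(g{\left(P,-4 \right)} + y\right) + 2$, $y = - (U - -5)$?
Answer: $6766$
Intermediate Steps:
$g{\left(G,a \right)} = 2 a$
$y = -2$ ($y = - (-3 - -5) = - (-3 + 5) = \left(-1\right) 2 = -2$)
$J{\left(O,P \right)} = 17$ ($J{\left(O,P \right)} = 9 - \left(\left(2 \left(-4\right) - 2\right) + 2\right) = 9 - \left(\left(-8 - 2\right) + 2\right) = 9 - \left(-10 + 2\right) = 9 - -8 = 9 + 8 = 17$)
$J{\left(\sqrt{-8 + 6},16 \right)} K = 17 \cdot 398 = 6766$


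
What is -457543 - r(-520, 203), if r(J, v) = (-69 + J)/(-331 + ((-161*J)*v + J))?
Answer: -7775627122198/16994309 ≈ -4.5754e+5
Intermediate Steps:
r(J, v) = (-69 + J)/(-331 + J - 161*J*v) (r(J, v) = (-69 + J)/(-331 + (-161*J*v + J)) = (-69 + J)/(-331 + (J - 161*J*v)) = (-69 + J)/(-331 + J - 161*J*v))
-457543 - r(-520, 203) = -457543 - (69 - 1*(-520))/(331 - 1*(-520) + 161*(-520)*203) = -457543 - (69 + 520)/(331 + 520 - 16995160) = -457543 - 589/(-16994309) = -457543 - (-1)*589/16994309 = -457543 - 1*(-589/16994309) = -457543 + 589/16994309 = -7775627122198/16994309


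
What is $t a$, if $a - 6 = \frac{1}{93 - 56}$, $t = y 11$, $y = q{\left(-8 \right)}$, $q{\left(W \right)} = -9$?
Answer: $- \frac{22077}{37} \approx -596.68$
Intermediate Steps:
$y = -9$
$t = -99$ ($t = \left(-9\right) 11 = -99$)
$a = \frac{223}{37}$ ($a = 6 + \frac{1}{93 - 56} = 6 + \frac{1}{37} = \frac{223}{37} \approx 6.027$)
$t a = \left(-99\right) \frac{223}{37} = - \frac{22077}{37}$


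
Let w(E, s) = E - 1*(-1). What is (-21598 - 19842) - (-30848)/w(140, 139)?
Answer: -5812192/141 ≈ -41221.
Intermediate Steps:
w(E, s) = 1 + E (w(E, s) = E + 1 = 1 + E)
(-21598 - 19842) - (-30848)/w(140, 139) = (-21598 - 19842) - (-30848)/(1 + 140) = -41440 - (-30848)/141 = -41440 - 1*(-30848/141) = -41440 + 30848/141 = -5812192/141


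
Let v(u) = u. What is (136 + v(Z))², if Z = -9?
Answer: 16129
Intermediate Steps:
(136 + v(Z))² = (136 - 9)² = 127² = 16129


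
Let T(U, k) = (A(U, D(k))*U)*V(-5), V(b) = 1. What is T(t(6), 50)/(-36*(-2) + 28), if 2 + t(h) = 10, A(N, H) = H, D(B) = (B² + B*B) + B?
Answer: 404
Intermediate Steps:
D(B) = B + 2*B² (D(B) = (B² + B²) + B = 2*B² + B = B + 2*B²)
t(h) = 8 (t(h) = -2 + 10 = 8)
T(U, k) = U*k*(1 + 2*k) (T(U, k) = ((k*(1 + 2*k))*U)*1 = (U*k*(1 + 2*k))*1 = U*k*(1 + 2*k))
T(t(6), 50)/(-36*(-2) + 28) = (8*50*(1 + 2*50))/(-36*(-2) + 28) = (8*50*(1 + 100))/(72 + 28) = (8*50*101)/100 = 40400*(1/100) = 404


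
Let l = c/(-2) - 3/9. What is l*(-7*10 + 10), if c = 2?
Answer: 80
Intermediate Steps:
l = -4/3 (l = 2/(-2) - 3/9 = 2*(-½) - 3*⅑ = -1 - ⅓ = -4/3 ≈ -1.3333)
l*(-7*10 + 10) = -4*(-7*10 + 10)/3 = -4*(-70 + 10)/3 = -4/3*(-60) = 80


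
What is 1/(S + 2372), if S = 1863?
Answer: 1/4235 ≈ 0.00023613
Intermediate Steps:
1/(S + 2372) = 1/(1863 + 2372) = 1/4235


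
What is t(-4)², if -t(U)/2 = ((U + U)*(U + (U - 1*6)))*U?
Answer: 802816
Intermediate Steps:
t(U) = -4*U²*(-6 + 2*U) (t(U) = -2*(U + U)*(U + (U - 1*6))*U = -2*(2*U)*(U + (U - 6))*U = -2*(2*U)*(U + (-6 + U))*U = -2*(2*U)*(-6 + 2*U)*U = -2*2*U*(-6 + 2*U)*U = -4*U²*(-6 + 2*U))
t(-4)² = (8*(-4)²*(3 - 1*(-4)))² = (8*16*(3 + 4))² = (8*16*7)² = 896² = 802816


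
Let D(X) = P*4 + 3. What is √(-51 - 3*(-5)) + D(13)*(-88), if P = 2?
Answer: -968 + 6*I ≈ -968.0 + 6.0*I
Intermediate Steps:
D(X) = 11 (D(X) = 2*4 + 3 = 8 + 3 = 11)
√(-51 - 3*(-5)) + D(13)*(-88) = √(-51 - 3*(-5)) + 11*(-88) = √(-51 + 15) - 968 = √(-36) - 968 = 6*I - 968 = -968 + 6*I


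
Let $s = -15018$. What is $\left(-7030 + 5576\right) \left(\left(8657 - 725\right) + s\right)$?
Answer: $10303044$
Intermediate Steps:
$\left(-7030 + 5576\right) \left(\left(8657 - 725\right) + s\right) = \left(-7030 + 5576\right) \left(\left(8657 - 725\right) - 15018\right) = - 1454 \left(\left(8657 - 725\right) - 15018\right) = - 1454 \left(7932 - 15018\right) = \left(-1454\right) \left(-7086\right) = 10303044$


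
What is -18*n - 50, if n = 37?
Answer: -716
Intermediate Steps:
-18*n - 50 = -18*37 - 50 = -666 - 50 = -716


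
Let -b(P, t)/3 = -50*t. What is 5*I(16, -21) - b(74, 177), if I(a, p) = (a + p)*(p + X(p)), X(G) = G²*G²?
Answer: -4888050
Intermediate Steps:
X(G) = G⁴
I(a, p) = (a + p)*(p + p⁴)
b(P, t) = 150*t (b(P, t) = -(-150)*t = 150*t)
5*I(16, -21) - b(74, 177) = 5*(-21*(16 - 21 + (-21)⁴ + 16*(-21)³)) - 150*177 = 5*(-21*(16 - 21 + 194481 + 16*(-9261))) - 1*26550 = 5*(-21*(16 - 21 + 194481 - 148176)) - 26550 = 5*(-21*46300) - 26550 = 5*(-972300) - 26550 = -4861500 - 26550 = -4888050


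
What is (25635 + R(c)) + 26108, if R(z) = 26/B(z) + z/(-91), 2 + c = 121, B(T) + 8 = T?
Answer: 74663600/1443 ≈ 51742.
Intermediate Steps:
B(T) = -8 + T
c = 119 (c = -2 + 121 = 119)
R(z) = 26/(-8 + z) - z/91 (R(z) = 26/(-8 + z) + z/(-91) = 26/(-8 + z) + z*(-1/91) = 26/(-8 + z) - z/91)
(25635 + R(c)) + 26108 = (25635 + (2366 - 1*119*(-8 + 119))/(91*(-8 + 119))) + 26108 = (25635 + (1/91)*(2366 - 1*119*111)/111) + 26108 = (25635 + (1/91)*(1/111)*(2366 - 13209)) + 26108 = (25635 + (1/91)*(1/111)*(-10843)) + 26108 = (25635 - 1549/1443) + 26108 = 36989756/1443 + 26108 = 74663600/1443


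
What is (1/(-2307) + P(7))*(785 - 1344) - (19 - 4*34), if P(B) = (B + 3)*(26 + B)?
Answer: -425301812/2307 ≈ -1.8435e+5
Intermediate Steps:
P(B) = (3 + B)*(26 + B)
(1/(-2307) + P(7))*(785 - 1344) - (19 - 4*34) = (1/(-2307) + (78 + 7² + 29*7))*(785 - 1344) - (19 - 4*34) = (-1/2307 + (78 + 49 + 203))*(-559) - (19 - 136) = (-1/2307 + 330)*(-559) - 1*(-117) = (761309/2307)*(-559) + 117 = -425571731/2307 + 117 = -425301812/2307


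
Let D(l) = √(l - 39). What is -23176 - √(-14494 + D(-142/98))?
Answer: -23176 - √(-710206 + 7*I*√1982)/7 ≈ -23176.0 - 120.39*I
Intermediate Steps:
D(l) = √(-39 + l)
-23176 - √(-14494 + D(-142/98)) = -23176 - √(-14494 + √(-39 - 142/98)) = -23176 - √(-14494 + √(-39 - 142*1/98)) = -23176 - √(-14494 + √(-39 - 71/49)) = -23176 - √(-14494 + √(-1982/49)) = -23176 - √(-14494 + I*√1982/7)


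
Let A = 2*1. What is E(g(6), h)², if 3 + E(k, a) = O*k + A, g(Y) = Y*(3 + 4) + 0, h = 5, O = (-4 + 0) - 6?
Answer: 177241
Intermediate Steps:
O = -10 (O = -4 - 6 = -10)
g(Y) = 7*Y (g(Y) = Y*7 + 0 = 7*Y + 0 = 7*Y)
A = 2
E(k, a) = -1 - 10*k (E(k, a) = -3 + (-10*k + 2) = -3 + (2 - 10*k) = -1 - 10*k)
E(g(6), h)² = (-1 - 70*6)² = (-1 - 10*42)² = (-1 - 420)² = (-421)² = 177241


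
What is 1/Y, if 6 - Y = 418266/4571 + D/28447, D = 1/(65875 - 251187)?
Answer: -24096348590944/2060340600145189 ≈ -0.011695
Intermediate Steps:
D = -1/185312 (D = 1/(-185312) = -1/185312 ≈ -5.3963e-6)
Y = -2060340600145189/24096348590944 (Y = 6 - (418266/4571 - 1/185312/28447) = 6 - (418266*(1/4571) - 1/185312*1/28447) = 6 - (418266/4571 - 1/5271570464) = 6 - 1*2204918691690853/24096348590944 = 6 - 2204918691690853/24096348590944 = -2060340600145189/24096348590944 ≈ -85.504)
1/Y = 1/(-2060340600145189/24096348590944) = -24096348590944/2060340600145189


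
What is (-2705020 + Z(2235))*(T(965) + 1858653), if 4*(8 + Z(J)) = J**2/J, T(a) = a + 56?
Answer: -10058862296049/2 ≈ -5.0294e+12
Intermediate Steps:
T(a) = 56 + a
Z(J) = -8 + J/4 (Z(J) = -8 + (J**2/J)/4 = -8 + J/4)
(-2705020 + Z(2235))*(T(965) + 1858653) = (-2705020 + (-8 + (1/4)*2235))*((56 + 965) + 1858653) = (-2705020 + (-8 + 2235/4))*(1021 + 1858653) = (-2705020 + 2203/4)*1859674 = -10817877/4*1859674 = -10058862296049/2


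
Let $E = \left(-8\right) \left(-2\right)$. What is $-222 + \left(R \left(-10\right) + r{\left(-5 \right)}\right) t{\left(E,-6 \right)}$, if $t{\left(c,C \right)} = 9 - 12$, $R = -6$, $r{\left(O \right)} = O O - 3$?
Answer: $-468$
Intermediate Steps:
$r{\left(O \right)} = -3 + O^{2}$ ($r{\left(O \right)} = O^{2} - 3 = -3 + O^{2}$)
$E = 16$
$t{\left(c,C \right)} = -3$ ($t{\left(c,C \right)} = 9 - 12 = -3$)
$-222 + \left(R \left(-10\right) + r{\left(-5 \right)}\right) t{\left(E,-6 \right)} = -222 + \left(\left(-6\right) \left(-10\right) - \left(3 - \left(-5\right)^{2}\right)\right) \left(-3\right) = -222 + \left(60 + \left(-3 + 25\right)\right) \left(-3\right) = -222 + \left(60 + 22\right) \left(-3\right) = -222 + 82 \left(-3\right) = -222 - 246 = -468$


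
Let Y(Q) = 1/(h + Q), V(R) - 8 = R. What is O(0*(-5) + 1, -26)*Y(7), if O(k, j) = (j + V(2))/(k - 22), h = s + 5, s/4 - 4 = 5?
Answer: 1/63 ≈ 0.015873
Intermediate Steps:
s = 36 (s = 16 + 4*5 = 16 + 20 = 36)
V(R) = 8 + R
h = 41 (h = 36 + 5 = 41)
Y(Q) = 1/(41 + Q)
O(k, j) = (10 + j)/(-22 + k) (O(k, j) = (j + (8 + 2))/(k - 22) = (j + 10)/(-22 + k) = (10 + j)/(-22 + k))
O(0*(-5) + 1, -26)*Y(7) = ((10 - 26)/(-22 + (0*(-5) + 1)))/(41 + 7) = (-16/(-22 + (0 + 1)))/48 = (-16/(-22 + 1))*(1/48) = (-16/(-21))*(1/48) = -1/21*(-16)*(1/48) = (16/21)*(1/48) = 1/63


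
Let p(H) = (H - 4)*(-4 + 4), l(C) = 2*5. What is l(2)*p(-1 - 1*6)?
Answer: 0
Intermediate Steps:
l(C) = 10
p(H) = 0 (p(H) = (-4 + H)*0 = 0)
l(2)*p(-1 - 1*6) = 10*0 = 0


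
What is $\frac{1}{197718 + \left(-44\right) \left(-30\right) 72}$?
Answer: $\frac{1}{292758} \approx 3.4158 \cdot 10^{-6}$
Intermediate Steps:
$\frac{1}{197718 + \left(-44\right) \left(-30\right) 72} = \frac{1}{197718 + 1320 \cdot 72} = \frac{1}{197718 + 95040} = \frac{1}{292758}$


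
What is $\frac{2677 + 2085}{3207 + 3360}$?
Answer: $\frac{4762}{6567} \approx 0.72514$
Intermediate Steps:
$\frac{2677 + 2085}{3207 + 3360} = \frac{4762}{6567}$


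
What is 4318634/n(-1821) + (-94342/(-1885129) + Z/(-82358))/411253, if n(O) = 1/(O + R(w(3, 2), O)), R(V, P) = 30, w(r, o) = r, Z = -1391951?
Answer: -493853266325344917410705609/63849271298710046 ≈ -7.7347e+9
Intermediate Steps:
n(O) = 1/(30 + O) (n(O) = 1/(O + 30) = 1/(30 + O))
4318634/n(-1821) + (-94342/(-1885129) + Z/(-82358))/411253 = 4318634/(1/(30 - 1821)) + (-94342/(-1885129) - 1391951/(-82358))/411253 = 4318634/(1/(-1791)) + (-94342*(-1/1885129) - 1391951*(-1/82358))*(1/411253) = 4318634/(-1/1791) + (94342/1885129 + 1391951/82358)*(1/411253) = 4318634*(-1791) + (2631777015115/155255454182)*(1/411253) = -7734673494 + 2631777015115/63849271298710046 = -493853266325344917410705609/63849271298710046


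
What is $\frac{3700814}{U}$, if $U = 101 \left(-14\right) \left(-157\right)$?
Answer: $\frac{1850407}{110999} \approx 16.67$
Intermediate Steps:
$U = 221998$ ($U = \left(-1414\right) \left(-157\right) = 221998$)
$\frac{3700814}{U} = \frac{3700814}{221998} = 3700814 \cdot \frac{1}{221998} = \frac{1850407}{110999}$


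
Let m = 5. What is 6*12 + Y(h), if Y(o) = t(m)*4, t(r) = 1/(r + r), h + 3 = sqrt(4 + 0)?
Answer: 362/5 ≈ 72.400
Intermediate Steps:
h = -1 (h = -3 + sqrt(4 + 0) = -3 + sqrt(4) = -3 + 2 = -1)
t(r) = 1/(2*r)
Y(o) = 2/5 (Y(o) = ((1/2)/5)*4 = ((1/2)*(1/5))*4 = (1/10)*4 = 2/5)
6*12 + Y(h) = 6*12 + 2/5 = 72 + 2/5 = 362/5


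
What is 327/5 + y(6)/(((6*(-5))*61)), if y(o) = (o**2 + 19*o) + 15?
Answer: 39839/610 ≈ 65.310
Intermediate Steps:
y(o) = 15 + o**2 + 19*o
327/5 + y(6)/(((6*(-5))*61)) = 327/5 + (15 + 6**2 + 19*6)/(((6*(-5))*61)) = 327*(1/5) + (15 + 36 + 114)/((-30*61)) = 327/5 + 165/(-1830) = 327/5 + 165*(-1/1830) = 327/5 - 11/122 = 39839/610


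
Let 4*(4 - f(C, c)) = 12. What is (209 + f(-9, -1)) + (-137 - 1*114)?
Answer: -41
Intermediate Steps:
f(C, c) = 1 (f(C, c) = 4 - 1/4*12 = 4 - 3 = 1)
(209 + f(-9, -1)) + (-137 - 1*114) = (209 + 1) + (-137 - 1*114) = 210 + (-137 - 114) = 210 - 251 = -41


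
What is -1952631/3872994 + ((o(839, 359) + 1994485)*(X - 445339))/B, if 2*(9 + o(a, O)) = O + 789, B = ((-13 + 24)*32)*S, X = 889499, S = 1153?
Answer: 35749396916339009/16373727634 ≈ 2.1833e+6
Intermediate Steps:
B = 405856 (B = ((-13 + 24)*32)*1153 = (11*32)*1153 = 352*1153 = 405856)
o(a, O) = 771/2 + O/2 (o(a, O) = -9 + (O + 789)/2 = -9 + (789 + O)/2 = -9 + (789/2 + O/2) = 771/2 + O/2)
-1952631/3872994 + ((o(839, 359) + 1994485)*(X - 445339))/B = -1952631/3872994 + (((771/2 + (½)*359) + 1994485)*(889499 - 445339))/405856 = -1952631*1/3872994 + (((771/2 + 359/2) + 1994485)*444160)*(1/405856) = -650877/1290998 + ((565 + 1994485)*444160)*(1/405856) = -650877/1290998 + (1995050*444160)*(1/405856) = -650877/1290998 + 886121408000*(1/405856) = -650877/1290998 + 27691294000/12683 = 35749396916339009/16373727634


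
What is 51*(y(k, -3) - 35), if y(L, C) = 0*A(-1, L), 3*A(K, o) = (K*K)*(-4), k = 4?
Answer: -1785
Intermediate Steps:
A(K, o) = -4*K²/3 (A(K, o) = ((K*K)*(-4))/3 = (K²*(-4))/3 = (-4*K²)/3 = -4*K²/3)
y(L, C) = 0 (y(L, C) = 0*(-4/3*(-1)²) = 0*(-4/3*1) = 0*(-4/3) = 0)
51*(y(k, -3) - 35) = 51*(0 - 35) = 51*(-35) = -1785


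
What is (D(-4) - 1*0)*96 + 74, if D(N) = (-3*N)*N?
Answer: -4534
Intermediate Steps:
D(N) = -3*N**2
(D(-4) - 1*0)*96 + 74 = (-3*(-4)**2 - 1*0)*96 + 74 = (-3*16 + 0)*96 + 74 = (-48 + 0)*96 + 74 = -48*96 + 74 = -4608 + 74 = -4534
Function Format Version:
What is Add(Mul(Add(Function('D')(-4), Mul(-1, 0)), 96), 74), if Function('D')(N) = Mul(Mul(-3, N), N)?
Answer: -4534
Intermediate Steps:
Function('D')(N) = Mul(-3, Pow(N, 2))
Add(Mul(Add(Function('D')(-4), Mul(-1, 0)), 96), 74) = Add(Mul(Add(Mul(-3, Pow(-4, 2)), Mul(-1, 0)), 96), 74) = Add(Mul(Add(Mul(-3, 16), 0), 96), 74) = Add(Mul(Add(-48, 0), 96), 74) = Add(Mul(-48, 96), 74) = Add(-4608, 74) = -4534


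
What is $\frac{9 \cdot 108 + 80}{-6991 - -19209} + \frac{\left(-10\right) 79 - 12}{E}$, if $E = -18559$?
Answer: $\frac{14661452}{113376931} \approx 0.12932$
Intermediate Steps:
$\frac{9 \cdot 108 + 80}{-6991 - -19209} + \frac{\left(-10\right) 79 - 12}{E} = \frac{9 \cdot 108 + 80}{-6991 - -19209} + \frac{\left(-10\right) 79 - 12}{-18559} = \frac{972 + 80}{-6991 + 19209} + \left(-790 - 12\right) \left(- \frac{1}{18559}\right) = \frac{1052}{12218} - - \frac{802}{18559} = 1052 \cdot \frac{1}{12218} + \frac{802}{18559} = \frac{526}{6109} + \frac{802}{18559} = \frac{14661452}{113376931}$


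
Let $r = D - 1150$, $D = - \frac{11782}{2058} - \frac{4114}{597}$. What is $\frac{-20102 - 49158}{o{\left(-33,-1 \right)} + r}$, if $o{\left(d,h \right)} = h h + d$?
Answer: $\frac{4727479820}{81540911} \approx 57.977$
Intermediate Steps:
$D = - \frac{861137}{68257}$ ($D = \left(-11782\right) \frac{1}{2058} - \frac{4114}{597} = - \frac{5891}{1029} - \frac{4114}{597} = - \frac{861137}{68257} \approx -12.616$)
$o{\left(d,h \right)} = d + h^{2}$ ($o{\left(d,h \right)} = h^{2} + d = d + h^{2}$)
$r = - \frac{79356687}{68257}$ ($r = - \frac{861137}{68257} - 1150 = - \frac{79356687}{68257} \approx -1162.6$)
$\frac{-20102 - 49158}{o{\left(-33,-1 \right)} + r} = \frac{-20102 - 49158}{\left(-33 + \left(-1\right)^{2}\right) - \frac{79356687}{68257}} = - \frac{69260}{\left(-33 + 1\right) - \frac{79356687}{68257}} = - \frac{69260}{-32 - \frac{79356687}{68257}} = - \frac{69260}{- \frac{81540911}{68257}} = \left(-69260\right) \left(- \frac{68257}{81540911}\right) = \frac{4727479820}{81540911}$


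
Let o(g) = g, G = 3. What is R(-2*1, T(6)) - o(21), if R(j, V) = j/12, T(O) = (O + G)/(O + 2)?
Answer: -127/6 ≈ -21.167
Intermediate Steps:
T(O) = (3 + O)/(2 + O) (T(O) = (O + 3)/(O + 2) = (3 + O)/(2 + O))
R(j, V) = j/12 (R(j, V) = j*(1/12) = j/12)
R(-2*1, T(6)) - o(21) = (-2*1)/12 - 1*21 = (1/12)*(-2) - 21 = -⅙ - 21 = -127/6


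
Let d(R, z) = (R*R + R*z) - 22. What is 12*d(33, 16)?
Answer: 19140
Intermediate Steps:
d(R, z) = -22 + R² + R*z (d(R, z) = (R² + R*z) - 22 = -22 + R² + R*z)
12*d(33, 16) = 12*(-22 + 33² + 33*16) = 12*(-22 + 1089 + 528) = 12*1595 = 19140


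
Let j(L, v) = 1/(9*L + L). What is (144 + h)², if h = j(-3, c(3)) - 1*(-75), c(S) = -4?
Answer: 43151761/900 ≈ 47946.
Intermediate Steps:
j(L, v) = 1/(10*L)
h = 2249/30 (h = (⅒)/(-3) - 1*(-75) = (⅒)*(-⅓) + 75 = -1/30 + 75 = 2249/30 ≈ 74.967)
(144 + h)² = (144 + 2249/30)² = (6569/30)² = 43151761/900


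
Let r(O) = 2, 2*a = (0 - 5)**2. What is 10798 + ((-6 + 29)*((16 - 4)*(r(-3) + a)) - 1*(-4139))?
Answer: 18939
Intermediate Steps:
a = 25/2 (a = (0 - 5)**2/2 = (1/2)*(-5)**2 = (1/2)*25 = 25/2 ≈ 12.500)
10798 + ((-6 + 29)*((16 - 4)*(r(-3) + a)) - 1*(-4139)) = 10798 + ((-6 + 29)*((16 - 4)*(2 + 25/2)) - 1*(-4139)) = 10798 + (23*(12*(29/2)) + 4139) = 10798 + (23*174 + 4139) = 10798 + (4002 + 4139) = 10798 + 8141 = 18939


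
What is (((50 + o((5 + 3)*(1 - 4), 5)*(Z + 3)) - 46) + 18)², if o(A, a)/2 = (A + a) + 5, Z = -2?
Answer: 36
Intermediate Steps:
o(A, a) = 10 + 2*A + 2*a (o(A, a) = 2*((A + a) + 5) = 2*(5 + A + a) = 10 + 2*A + 2*a)
(((50 + o((5 + 3)*(1 - 4), 5)*(Z + 3)) - 46) + 18)² = (((50 + (10 + 2*((5 + 3)*(1 - 4)) + 2*5)*(-2 + 3)) - 46) + 18)² = (((50 + (10 + 2*(8*(-3)) + 10)*1) - 46) + 18)² = (((50 + (10 + 2*(-24) + 10)*1) - 46) + 18)² = (((50 + (10 - 48 + 10)*1) - 46) + 18)² = (((50 - 28*1) - 46) + 18)² = (((50 - 28) - 46) + 18)² = ((22 - 46) + 18)² = (-24 + 18)² = (-6)² = 36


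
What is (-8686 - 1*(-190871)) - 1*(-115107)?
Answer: 297292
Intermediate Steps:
(-8686 - 1*(-190871)) - 1*(-115107) = (-8686 + 190871) + 115107 = 182185 + 115107 = 297292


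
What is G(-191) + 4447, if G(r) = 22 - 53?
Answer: 4416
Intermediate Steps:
G(r) = -31
G(-191) + 4447 = -31 + 4447 = 4416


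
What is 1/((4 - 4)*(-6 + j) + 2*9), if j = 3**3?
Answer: 1/18 ≈ 0.055556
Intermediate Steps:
j = 27
1/((4 - 4)*(-6 + j) + 2*9) = 1/((4 - 4)*(-6 + 27) + 2*9) = 1/(0*21 + 18) = 1/(0 + 18) = 1/18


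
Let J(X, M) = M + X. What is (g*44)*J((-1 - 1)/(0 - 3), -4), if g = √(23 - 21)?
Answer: -440*√2/3 ≈ -207.42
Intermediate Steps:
g = √2 ≈ 1.4142
(g*44)*J((-1 - 1)/(0 - 3), -4) = (√2*44)*(-4 + (-1 - 1)/(0 - 3)) = (44*√2)*(-4 - 2/(-3)) = (44*√2)*(-4 - 2*(-⅓)) = (44*√2)*(-4 + ⅔) = (44*√2)*(-10/3) = -440*√2/3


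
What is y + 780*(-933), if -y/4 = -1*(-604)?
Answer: -730156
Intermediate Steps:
y = -2416 (y = -(-4)*(-604) = -4*604 = -2416)
y + 780*(-933) = -2416 + 780*(-933) = -2416 - 727740 = -730156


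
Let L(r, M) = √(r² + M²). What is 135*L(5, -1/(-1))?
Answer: 135*√26 ≈ 688.37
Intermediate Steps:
L(r, M) = √(M² + r²)
135*L(5, -1/(-1)) = 135*√((-1/(-1))² + 5²) = 135*√((-1*(-1))² + 25) = 135*√(1² + 25) = 135*√(1 + 25) = 135*√26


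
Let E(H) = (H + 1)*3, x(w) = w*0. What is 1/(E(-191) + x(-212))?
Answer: -1/570 ≈ -0.0017544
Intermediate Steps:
x(w) = 0
E(H) = 3 + 3*H (E(H) = (1 + H)*3 = 3 + 3*H)
1/(E(-191) + x(-212)) = 1/((3 + 3*(-191)) + 0) = 1/((3 - 573) + 0) = 1/(-570 + 0) = 1/(-570) = -1/570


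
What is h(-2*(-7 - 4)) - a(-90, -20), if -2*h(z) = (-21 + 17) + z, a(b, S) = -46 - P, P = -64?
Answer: -27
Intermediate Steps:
a(b, S) = 18 (a(b, S) = -46 - 1*(-64) = -46 + 64 = 18)
h(z) = 2 - z/2 (h(z) = -((-21 + 17) + z)/2 = -(-4 + z)/2 = 2 - z/2)
h(-2*(-7 - 4)) - a(-90, -20) = (2 - (-1)*(-7 - 4)) - 1*18 = (2 - (-1)*(-11)) - 18 = (2 - ½*22) - 18 = (2 - 11) - 18 = -9 - 18 = -27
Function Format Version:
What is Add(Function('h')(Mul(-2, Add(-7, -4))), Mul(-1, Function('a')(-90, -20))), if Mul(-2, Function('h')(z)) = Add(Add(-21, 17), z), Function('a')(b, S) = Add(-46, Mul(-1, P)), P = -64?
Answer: -27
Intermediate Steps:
Function('a')(b, S) = 18 (Function('a')(b, S) = Add(-46, Mul(-1, -64)) = Add(-46, 64) = 18)
Function('h')(z) = Add(2, Mul(Rational(-1, 2), z)) (Function('h')(z) = Mul(Rational(-1, 2), Add(Add(-21, 17), z)) = Mul(Rational(-1, 2), Add(-4, z)) = Add(2, Mul(Rational(-1, 2), z)))
Add(Function('h')(Mul(-2, Add(-7, -4))), Mul(-1, Function('a')(-90, -20))) = Add(Add(2, Mul(Rational(-1, 2), Mul(-2, Add(-7, -4)))), Mul(-1, 18)) = Add(Add(2, Mul(Rational(-1, 2), Mul(-2, -11))), -18) = Add(Add(2, Mul(Rational(-1, 2), 22)), -18) = Add(Add(2, -11), -18) = Add(-9, -18) = -27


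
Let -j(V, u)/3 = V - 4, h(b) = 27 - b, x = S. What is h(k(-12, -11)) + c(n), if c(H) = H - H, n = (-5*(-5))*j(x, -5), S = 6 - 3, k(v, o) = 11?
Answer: 16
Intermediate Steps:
S = 3
x = 3
j(V, u) = 12 - 3*V (j(V, u) = -3*(V - 4) = -3*(-4 + V) = 12 - 3*V)
n = 75 (n = (-5*(-5))*(12 - 3*3) = 25*(12 - 9) = 25*3 = 75)
c(H) = 0
h(k(-12, -11)) + c(n) = (27 - 1*11) + 0 = (27 - 11) + 0 = 16 + 0 = 16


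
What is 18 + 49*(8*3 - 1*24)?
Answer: 18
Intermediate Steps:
18 + 49*(8*3 - 1*24) = 18 + 49*(24 - 24) = 18 + 49*0 = 18 + 0 = 18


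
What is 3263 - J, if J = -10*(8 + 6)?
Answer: 3403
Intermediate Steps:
J = -140 (J = -10*14 = -140)
3263 - J = 3263 - 1*(-140) = 3263 + 140 = 3403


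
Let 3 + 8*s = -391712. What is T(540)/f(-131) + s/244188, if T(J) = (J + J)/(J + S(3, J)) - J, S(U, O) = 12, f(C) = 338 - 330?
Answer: -3030835945/44930592 ≈ -67.456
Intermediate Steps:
s = -391715/8 (s = -3/8 + (⅛)*(-391712) = -3/8 - 48964 = -391715/8 ≈ -48964.)
f(C) = 8
T(J) = -J + 2*J/(12 + J) (T(J) = (J + J)/(J + 12) - J = (2*J)/(12 + J) - J = 2*J/(12 + J) - J = -J + 2*J/(12 + J))
T(540)/f(-131) + s/244188 = -1*540*(10 + 540)/(12 + 540)/8 - 391715/8/244188 = -1*540*550/552*(⅛) - 391715/8*1/244188 = -1*540*1/552*550*(⅛) - 391715/1953504 = -12375/23*⅛ - 391715/1953504 = -12375/184 - 391715/1953504 = -3030835945/44930592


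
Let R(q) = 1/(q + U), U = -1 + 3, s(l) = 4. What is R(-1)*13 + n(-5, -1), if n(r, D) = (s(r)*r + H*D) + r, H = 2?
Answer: -14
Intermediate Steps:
U = 2
R(q) = 1/(2 + q) (R(q) = 1/(q + 2) = 1/(2 + q))
n(r, D) = 2*D + 5*r (n(r, D) = (4*r + 2*D) + r = (2*D + 4*r) + r = 2*D + 5*r)
R(-1)*13 + n(-5, -1) = 13/(2 - 1) + (2*(-1) + 5*(-5)) = 13/1 + (-2 - 25) = 1*13 - 27 = 13 - 27 = -14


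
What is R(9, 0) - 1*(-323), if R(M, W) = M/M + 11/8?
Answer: 2603/8 ≈ 325.38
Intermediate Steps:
R(M, W) = 19/8 (R(M, W) = 1 + 11*(⅛) = 1 + 11/8 = 19/8)
R(9, 0) - 1*(-323) = 19/8 - 1*(-323) = 19/8 + 323 = 2603/8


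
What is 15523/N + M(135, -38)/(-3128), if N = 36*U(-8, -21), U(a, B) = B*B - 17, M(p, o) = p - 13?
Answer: 5836717/5968224 ≈ 0.97797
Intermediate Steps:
M(p, o) = -13 + p
U(a, B) = -17 + B² (U(a, B) = B² - 17 = -17 + B²)
N = 15264 (N = 36*(-17 + (-21)²) = 36*(-17 + 441) = 36*424 = 15264)
15523/N + M(135, -38)/(-3128) = 15523/15264 + (-13 + 135)/(-3128) = 15523*(1/15264) + 122*(-1/3128) = 15523/15264 - 61/1564 = 5836717/5968224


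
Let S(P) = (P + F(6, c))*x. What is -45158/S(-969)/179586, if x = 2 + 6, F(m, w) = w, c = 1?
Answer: 22579/695356992 ≈ 3.2471e-5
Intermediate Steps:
x = 8
S(P) = 8 + 8*P (S(P) = (P + 1)*8 = (1 + P)*8 = 8 + 8*P)
-45158/S(-969)/179586 = -45158/(8 + 8*(-969))/179586 = -45158/(8 - 7752)*(1/179586) = -45158/(-7744)*(1/179586) = -45158*(-1/7744)*(1/179586) = (22579/3872)*(1/179586) = 22579/695356992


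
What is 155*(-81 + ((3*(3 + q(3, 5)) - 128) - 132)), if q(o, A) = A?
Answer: -49135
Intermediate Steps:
155*(-81 + ((3*(3 + q(3, 5)) - 128) - 132)) = 155*(-81 + ((3*(3 + 5) - 128) - 132)) = 155*(-81 + ((3*8 - 128) - 132)) = 155*(-81 + ((24 - 128) - 132)) = 155*(-81 + (-104 - 132)) = 155*(-81 - 236) = 155*(-317) = -49135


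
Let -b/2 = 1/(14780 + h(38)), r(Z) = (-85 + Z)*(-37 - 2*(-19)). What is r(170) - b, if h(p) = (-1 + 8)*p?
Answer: 639456/7523 ≈ 85.000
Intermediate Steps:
h(p) = 7*p
r(Z) = -85 + Z (r(Z) = (-85 + Z)*(-37 + 38) = (-85 + Z)*1 = -85 + Z)
b = -1/7523 (b = -2/(14780 + 7*38) = -2/(14780 + 266) = -2/15046 = -2*1/15046 = -1/7523 ≈ -0.00013293)
r(170) - b = (-85 + 170) - 1*(-1/7523) = 85 + 1/7523 = 639456/7523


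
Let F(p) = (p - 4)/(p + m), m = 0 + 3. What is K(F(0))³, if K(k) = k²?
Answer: 4096/729 ≈ 5.6187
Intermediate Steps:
m = 3
F(p) = (-4 + p)/(3 + p) (F(p) = (p - 4)/(p + 3) = (-4 + p)/(3 + p))
K(F(0))³ = (((-4 + 0)/(3 + 0))²)³ = ((-4/3)²)³ = (16/9)³ = 4096/729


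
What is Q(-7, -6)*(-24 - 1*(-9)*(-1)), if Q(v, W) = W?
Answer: 198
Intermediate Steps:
Q(-7, -6)*(-24 - 1*(-9)*(-1)) = -6*(-24 - 1*(-9)*(-1)) = -6*(-24 + 9*(-1)) = -6*(-24 - 9) = -6*(-33) = 198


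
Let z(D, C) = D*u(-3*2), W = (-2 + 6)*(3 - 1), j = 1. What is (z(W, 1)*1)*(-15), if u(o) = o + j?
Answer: 600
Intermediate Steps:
W = 8 (W = 4*2 = 8)
u(o) = 1 + o (u(o) = o + 1 = 1 + o)
z(D, C) = -5*D (z(D, C) = D*(1 - 3*2) = D*(1 - 6) = D*(-5) = -5*D)
(z(W, 1)*1)*(-15) = (-5*8*1)*(-15) = -40*1*(-15) = -40*(-15) = 600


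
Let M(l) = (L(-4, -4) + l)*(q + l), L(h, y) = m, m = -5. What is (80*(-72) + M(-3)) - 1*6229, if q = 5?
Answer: -12005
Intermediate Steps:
L(h, y) = -5
M(l) = (-5 + l)*(5 + l)
(80*(-72) + M(-3)) - 1*6229 = (80*(-72) + (-25 + (-3)²)) - 1*6229 = (-5760 + (-25 + 9)) - 6229 = (-5760 - 16) - 6229 = -5776 - 6229 = -12005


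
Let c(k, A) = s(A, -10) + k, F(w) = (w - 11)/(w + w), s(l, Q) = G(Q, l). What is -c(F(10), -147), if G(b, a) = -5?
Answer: 101/20 ≈ 5.0500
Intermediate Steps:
s(l, Q) = -5
F(w) = (-11 + w)/(2*w) (F(w) = (-11 + w)/((2*w)) = (-11 + w)*(1/(2*w)) = (-11 + w)/(2*w))
c(k, A) = -5 + k
-c(F(10), -147) = -(-5 + (½)*(-11 + 10)/10) = -(-5 + (½)*(⅒)*(-1)) = -(-5 - 1/20) = -1*(-101/20) = 101/20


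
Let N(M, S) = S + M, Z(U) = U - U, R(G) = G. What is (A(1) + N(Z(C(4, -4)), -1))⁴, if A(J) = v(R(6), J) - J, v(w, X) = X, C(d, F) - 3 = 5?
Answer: 1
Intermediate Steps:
C(d, F) = 8 (C(d, F) = 3 + 5 = 8)
Z(U) = 0
N(M, S) = M + S
A(J) = 0 (A(J) = J - J = 0)
(A(1) + N(Z(C(4, -4)), -1))⁴ = (0 + (0 - 1))⁴ = (0 - 1)⁴ = (-1)⁴ = 1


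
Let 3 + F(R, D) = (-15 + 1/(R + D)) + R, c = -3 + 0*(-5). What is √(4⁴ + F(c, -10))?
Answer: √39702/13 ≈ 15.327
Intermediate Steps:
c = -3 (c = -3 + 0 = -3)
F(R, D) = -18 + R + 1/(D + R) (F(R, D) = -3 + ((-15 + 1/(R + D)) + R) = -3 + ((-15 + 1/(D + R)) + R) = -3 + (-15 + R + 1/(D + R)) = -18 + R + 1/(D + R))
√(4⁴ + F(c, -10)) = √(4⁴ + (1 + (-3)² - 18*(-10) - 18*(-3) - 10*(-3))/(-10 - 3)) = √(256 + (1 + 9 + 180 + 54 + 30)/(-13)) = √(256 - 1/13*274) = √(256 - 274/13) = √(3054/13) = √39702/13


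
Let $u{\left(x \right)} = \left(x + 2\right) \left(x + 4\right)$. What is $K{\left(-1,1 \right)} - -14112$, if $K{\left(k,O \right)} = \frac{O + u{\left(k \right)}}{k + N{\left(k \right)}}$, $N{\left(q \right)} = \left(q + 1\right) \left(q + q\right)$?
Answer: $14108$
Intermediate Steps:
$u{\left(x \right)} = \left(2 + x\right) \left(4 + x\right)$
$N{\left(q \right)} = 2 q \left(1 + q\right)$ ($N{\left(q \right)} = \left(1 + q\right) 2 q = 2 q \left(1 + q\right)$)
$K{\left(k,O \right)} = \frac{8 + O + k^{2} + 6 k}{k + 2 k \left(1 + k\right)}$ ($K{\left(k,O \right)} = \frac{O + \left(8 + k^{2} + 6 k\right)}{k + 2 k \left(1 + k\right)} = \frac{8 + O + k^{2} + 6 k}{k + 2 k \left(1 + k\right)}$)
$K{\left(-1,1 \right)} - -14112 = \frac{8 + 1 + \left(-1\right)^{2} + 6 \left(-1\right)}{\left(-1\right) \left(3 + 2 \left(-1\right)\right)} - -14112 = - \frac{8 + 1 + 1 - 6}{3 - 2} + 14112 = \left(-1\right) 1^{-1} \cdot 4 + 14112 = \left(-1\right) 1 \cdot 4 + 14112 = -4 + 14112 = 14108$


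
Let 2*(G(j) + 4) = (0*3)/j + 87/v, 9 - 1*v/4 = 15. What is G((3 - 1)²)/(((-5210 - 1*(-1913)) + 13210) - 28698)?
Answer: 93/300560 ≈ 0.00030942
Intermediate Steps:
v = -24 (v = 36 - 4*15 = 36 - 60 = -24)
G(j) = -93/16 (G(j) = -4 + ((0*3)/j + 87/(-24))/2 = -4 + (0/j + 87*(-1/24))/2 = -4 + (0 - 29/8)/2 = -4 + (½)*(-29/8) = -4 - 29/16 = -93/16)
G((3 - 1)²)/(((-5210 - 1*(-1913)) + 13210) - 28698) = -93/(16*(((-5210 - 1*(-1913)) + 13210) - 28698)) = -93/(16*(((-5210 + 1913) + 13210) - 28698)) = -93/(16*((-3297 + 13210) - 28698)) = -93/(16*(9913 - 28698)) = -93/16/(-18785) = -93/16*(-1/18785) = 93/300560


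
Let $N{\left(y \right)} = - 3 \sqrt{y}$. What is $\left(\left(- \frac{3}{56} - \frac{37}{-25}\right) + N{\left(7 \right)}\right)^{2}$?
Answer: $\frac{127468009}{1960000} - \frac{5991 \sqrt{7}}{700} \approx 42.391$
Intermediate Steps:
$\left(\left(- \frac{3}{56} - \frac{37}{-25}\right) + N{\left(7 \right)}\right)^{2} = \left(\left(- \frac{3}{56} - \frac{37}{-25}\right) - 3 \sqrt{7}\right)^{2} = \left(\left(\left(-3\right) \frac{1}{56} - - \frac{37}{25}\right) - 3 \sqrt{7}\right)^{2} = \left(\left(- \frac{3}{56} + \frac{37}{25}\right) - 3 \sqrt{7}\right)^{2} = \left(\frac{1997}{1400} - 3 \sqrt{7}\right)^{2}$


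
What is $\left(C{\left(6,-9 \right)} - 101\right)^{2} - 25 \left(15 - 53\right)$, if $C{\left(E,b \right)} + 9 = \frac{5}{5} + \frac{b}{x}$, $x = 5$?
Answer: $\frac{330666}{25} \approx 13227.0$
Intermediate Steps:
$C{\left(E,b \right)} = -8 + \frac{b}{5}$ ($C{\left(E,b \right)} = -9 + \left(\frac{5}{5} + \frac{b}{5}\right) = -9 + \left(5 \cdot \frac{1}{5} + b \frac{1}{5}\right) = -9 + \left(1 + \frac{b}{5}\right) = -8 + \frac{b}{5}$)
$\left(C{\left(6,-9 \right)} - 101\right)^{2} - 25 \left(15 - 53\right) = \left(\left(-8 + \frac{1}{5} \left(-9\right)\right) - 101\right)^{2} - 25 \left(15 - 53\right) = \left(\left(-8 - \frac{9}{5}\right) - 101\right)^{2} - -950 = \left(- \frac{49}{5} - 101\right)^{2} + 950 = \left(- \frac{554}{5}\right)^{2} + 950 = \frac{306916}{25} + 950 = \frac{330666}{25}$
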